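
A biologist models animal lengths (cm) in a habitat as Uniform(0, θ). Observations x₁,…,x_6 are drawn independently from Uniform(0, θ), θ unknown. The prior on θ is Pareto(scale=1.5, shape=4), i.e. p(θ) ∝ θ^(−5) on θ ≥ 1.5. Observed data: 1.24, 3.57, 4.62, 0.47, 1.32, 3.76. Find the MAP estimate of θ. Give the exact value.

The Uniform(0, θ) likelihood is θ^(−n) for θ ≥ max(xᵢ), zero otherwise. Here max(xᵢ) = 4.62.
Posterior ∝ θ^(−5) · θ^(−6) = θ^(−11) on θ ≥ max(1.5, 4.62) = 4.62.
This density is strictly decreasing in θ, so the posterior mode lies at the lower boundary of the support.

θ̂_MAP = 4.62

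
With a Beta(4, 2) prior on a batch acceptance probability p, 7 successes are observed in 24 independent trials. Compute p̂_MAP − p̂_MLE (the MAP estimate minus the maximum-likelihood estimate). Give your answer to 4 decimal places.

Posterior is Beta(11, 19); MAP = (11−1)/(30−2) = 10/28 ≈ 0.35714.
MLE ignores the prior: p̂_MLE = k/n = 7/24 ≈ 0.29167.
Difference = 10/28 − 7/24 = 11/168 ≈ 0.0655.

MAP − MLE = 0.0655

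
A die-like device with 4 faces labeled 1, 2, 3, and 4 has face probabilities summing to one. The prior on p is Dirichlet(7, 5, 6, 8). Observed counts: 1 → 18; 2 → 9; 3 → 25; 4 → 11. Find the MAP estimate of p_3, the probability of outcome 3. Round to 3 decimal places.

The posterior is Dirichlet(αᵢ + nᵢ) = Dirichlet(25, 14, 31, 19).
For a Dirichlet(a₁,…,a_K) with all aᵢ > 1, the mode has j-th component (aⱼ − 1)/(Σaᵢ − K).
Here Σaᵢ = 89 and K = 4, so p_3 = (31 − 1)/(89 − 4) = 30/85 ≈ 0.353.

MAP estimate: 0.353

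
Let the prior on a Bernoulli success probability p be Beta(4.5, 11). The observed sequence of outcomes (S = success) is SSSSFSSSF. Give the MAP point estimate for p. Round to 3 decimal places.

Prior: Beta(4.5, 11).
Data: 7 successes in 9 trials (from the sequence). The binomial likelihood contributes p^7(1−p)^2, so the posterior is Beta(4.5+7, 11+2) = Beta(11.5, 13).
For Beta(a, b) with a, b > 1 the mode is (a−1)/(a+b−2) = 10.5/22.5 ≈ 0.467.

p̂_MAP = 0.467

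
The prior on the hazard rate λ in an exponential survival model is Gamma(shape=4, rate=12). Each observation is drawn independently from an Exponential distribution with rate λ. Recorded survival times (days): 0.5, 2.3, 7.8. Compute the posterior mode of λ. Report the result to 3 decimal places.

λ̂_MAP = 0.265

The Exponential(rate=λ) likelihood is ∝ λ^n e^(−λΣtᵢ). Here n = 3 and Σtᵢ = 0.5 + 2.3 + 7.8 = 10.6.
Posterior ∝ λ^3e^(−12λ) · λ^3e^(−10.6λ) = λ^6e^(−22.6λ), i.e. Gamma(7, 22.6).
Mode = (a−1)/b = 6/22.6 ≈ 0.265.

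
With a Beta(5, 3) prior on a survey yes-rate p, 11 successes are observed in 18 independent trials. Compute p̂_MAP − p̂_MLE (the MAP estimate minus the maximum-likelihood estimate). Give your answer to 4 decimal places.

MAP − MLE = 0.0139

Posterior is Beta(16, 10); MAP = (16−1)/(26−2) = 15/24 ≈ 0.62500.
MLE ignores the prior: p̂_MLE = k/n = 11/18 ≈ 0.61111.
Difference = 15/24 − 11/18 = 1/72 ≈ 0.0139.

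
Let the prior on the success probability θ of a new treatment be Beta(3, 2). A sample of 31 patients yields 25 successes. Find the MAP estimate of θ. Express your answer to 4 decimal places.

Prior: Beta(3, 2).
Data: 25 successes in 31 trials. The binomial likelihood contributes θ^25(1−θ)^6, so the posterior is Beta(3+25, 2+6) = Beta(28, 8).
For Beta(a, b) with a, b > 1 the mode is (a−1)/(a+b−2) = 27/34 ≈ 0.7941.

θ̂_MAP = 0.7941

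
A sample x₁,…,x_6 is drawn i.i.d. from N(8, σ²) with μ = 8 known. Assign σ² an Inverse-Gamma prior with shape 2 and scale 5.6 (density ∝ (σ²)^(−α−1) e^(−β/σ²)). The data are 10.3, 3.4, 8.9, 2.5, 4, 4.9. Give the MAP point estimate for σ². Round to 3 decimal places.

σ̂²_MAP = 7.860

Sum of squared deviations about the known mean: SS = (10.3−8)² + (3.4−8)² + (8.9−8)² + (2.5−8)² + (4−8)² + (4.9−8)² = 83.12.
The Normal likelihood contributes (σ²)^(−n/2) exp(−SS/(2σ²)), so the posterior is Inverse-Gamma(α + n/2, β + SS/2) = Inverse-Gamma(5, 47.16).
The mode of Inverse-Gamma(a, b) is b/(a+1) = 47.16/6 ≈ 7.860.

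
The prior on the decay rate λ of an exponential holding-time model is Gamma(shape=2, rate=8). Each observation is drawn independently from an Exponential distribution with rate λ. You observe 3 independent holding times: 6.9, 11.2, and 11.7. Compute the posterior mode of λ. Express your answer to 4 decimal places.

The Exponential(rate=λ) likelihood is ∝ λ^n e^(−λΣtᵢ). Here n = 3 and Σtᵢ = 6.9 + 11.2 + 11.7 = 29.8.
Posterior ∝ λe^(−8λ) · λ^3e^(−29.8λ) = λ^4e^(−37.8λ), i.e. Gamma(5, 37.8).
Mode = (a−1)/b = 4/37.8 ≈ 0.1058.

λ̂_MAP = 0.1058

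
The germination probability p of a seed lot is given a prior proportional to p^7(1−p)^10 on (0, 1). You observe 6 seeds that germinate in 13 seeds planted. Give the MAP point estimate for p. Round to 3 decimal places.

The prior density ∝ p^7(1−p)^10 is the kernel of Beta(8, 11).
Data: 6 successes in 13 trials. The binomial likelihood contributes p^6(1−p)^7, so the posterior is Beta(8+6, 11+7) = Beta(14, 18).
For Beta(a, b) with a, b > 1 the mode is (a−1)/(a+b−2) = 13/30 ≈ 0.433.

p̂_MAP = 0.433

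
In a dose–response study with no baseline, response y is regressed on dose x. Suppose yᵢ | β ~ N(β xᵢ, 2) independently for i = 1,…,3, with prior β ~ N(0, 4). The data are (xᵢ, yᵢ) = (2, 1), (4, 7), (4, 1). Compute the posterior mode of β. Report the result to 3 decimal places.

β̂_MAP = 0.932

log p(β | y) = −Σ(yᵢ − βxᵢ)²/(2·2) − β²/(2·4) + const.
Setting the derivative to zero: Σxᵢ(yᵢ − βxᵢ)/2 − β/4 = 0, so β = Σxᵢyᵢ / (Σxᵢ² + σ²/τ²).
Σxᵢyᵢ = 2·1 + 4·7 + 4·1 = 34; Σxᵢ² = 36; σ²/τ² = 0.5.
β̂_MAP = 34 / (36 + 0.5) = 34/36.5 ≈ 0.932.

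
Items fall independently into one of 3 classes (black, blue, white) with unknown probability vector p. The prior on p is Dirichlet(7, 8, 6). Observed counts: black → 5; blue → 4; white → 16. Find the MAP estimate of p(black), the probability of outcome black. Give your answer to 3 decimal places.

The posterior is Dirichlet(αᵢ + nᵢ) = Dirichlet(12, 12, 22).
For a Dirichlet(a₁,…,a_K) with all aᵢ > 1, the mode has j-th component (aⱼ − 1)/(Σaᵢ − K).
Here Σaᵢ = 46 and K = 3, so p(black) = (12 − 1)/(46 − 3) = 11/43 ≈ 0.256.

MAP estimate of p(black) = 0.256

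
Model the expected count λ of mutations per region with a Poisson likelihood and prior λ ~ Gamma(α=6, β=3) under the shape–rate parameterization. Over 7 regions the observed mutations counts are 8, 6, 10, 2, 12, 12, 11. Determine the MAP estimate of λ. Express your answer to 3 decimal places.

Σxᵢ = 8+6+10+2+12+12+11 = 61, with n = 7.
Posterior ∝ λ^5e^(−3λ) · λ^61e^(−7λ) = λ^66e^(−10λ), i.e. Gamma(shape=67, rate=10).
The mode of a Gamma(a, b) with a ≥ 1 (shape–rate) is (a−1)/b = 66/10 ≈ 6.600.

λ̂_MAP = 6.600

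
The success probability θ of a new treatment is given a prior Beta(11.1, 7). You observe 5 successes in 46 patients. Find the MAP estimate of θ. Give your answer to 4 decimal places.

Prior: Beta(11.1, 7).
Data: 5 successes in 46 trials. The binomial likelihood contributes θ^5(1−θ)^41, so the posterior is Beta(11.1+5, 7+41) = Beta(16.1, 48).
For Beta(a, b) with a, b > 1 the mode is (a−1)/(a+b−2) = 15.1/62.1 ≈ 0.2432.

θ̂_MAP = 0.2432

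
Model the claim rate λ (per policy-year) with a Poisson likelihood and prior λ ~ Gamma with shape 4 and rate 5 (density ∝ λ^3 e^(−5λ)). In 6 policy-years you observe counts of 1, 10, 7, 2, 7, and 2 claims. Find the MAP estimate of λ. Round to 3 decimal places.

Σxᵢ = 1+10+7+2+7+2 = 29, with n = 6.
Posterior ∝ λ^3e^(−5λ) · λ^29e^(−6λ) = λ^32e^(−11λ), i.e. Gamma(shape=33, rate=11).
The mode of a Gamma(a, b) with a ≥ 1 (shape–rate) is (a−1)/b = 32/11 ≈ 2.909.

λ̂_MAP = 2.909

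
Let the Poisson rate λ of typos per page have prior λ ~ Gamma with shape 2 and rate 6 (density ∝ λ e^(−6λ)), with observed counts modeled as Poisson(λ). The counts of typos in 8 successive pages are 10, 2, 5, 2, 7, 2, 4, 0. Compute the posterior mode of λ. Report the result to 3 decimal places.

λ̂_MAP = 2.357

Σxᵢ = 10+2+5+2+7+2+4+0 = 32, with n = 8.
Posterior ∝ λe^(−6λ) · λ^32e^(−8λ) = λ^33e^(−14λ), i.e. Gamma(shape=34, rate=14).
The mode of a Gamma(a, b) with a ≥ 1 (shape–rate) is (a−1)/b = 33/14 ≈ 2.357.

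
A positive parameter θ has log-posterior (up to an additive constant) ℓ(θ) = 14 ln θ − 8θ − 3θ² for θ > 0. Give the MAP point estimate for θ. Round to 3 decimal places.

θ̂_MAP = 1.000

ℓ'(θ) = 14/θ − 8 − 6θ. Setting this to zero and multiplying by θ: 6θ² + 8θ − 14 = 0.
θ = (−8 + √(8² + 4·6·14)) / (2·6) = (−8 + √400) / 12 = (−8 + 20)/12 = 1.
ℓ''(θ) = −14/θ² − 6 < 0, confirming a maximum.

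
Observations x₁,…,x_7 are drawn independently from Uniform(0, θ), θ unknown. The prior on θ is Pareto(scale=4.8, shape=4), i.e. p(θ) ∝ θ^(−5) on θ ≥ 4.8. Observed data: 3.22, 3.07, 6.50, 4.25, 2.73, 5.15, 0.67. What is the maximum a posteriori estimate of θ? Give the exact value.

The Uniform(0, θ) likelihood is θ^(−n) for θ ≥ max(xᵢ), zero otherwise. Here max(xᵢ) = 6.50.
Posterior ∝ θ^(−5) · θ^(−7) = θ^(−12) on θ ≥ max(4.8, 6.50) = 6.50.
This density is strictly decreasing in θ, so the posterior mode lies at the lower boundary of the support.

θ̂_MAP = 6.50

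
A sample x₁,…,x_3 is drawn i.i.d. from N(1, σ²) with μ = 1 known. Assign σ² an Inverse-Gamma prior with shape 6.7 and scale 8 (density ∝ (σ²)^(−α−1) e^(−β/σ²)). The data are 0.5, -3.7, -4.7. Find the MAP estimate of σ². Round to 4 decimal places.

σ̂²_MAP = 3.8495

Sum of squared deviations about the known mean: SS = (0.5−1)² + (-3.7−1)² + (-4.7−1)² = 54.83.
The Normal likelihood contributes (σ²)^(−n/2) exp(−SS/(2σ²)), so the posterior is Inverse-Gamma(α + n/2, β + SS/2) = Inverse-Gamma(8.2, 35.415).
The mode of Inverse-Gamma(a, b) is b/(a+1) = 35.415/9.2 ≈ 3.8495.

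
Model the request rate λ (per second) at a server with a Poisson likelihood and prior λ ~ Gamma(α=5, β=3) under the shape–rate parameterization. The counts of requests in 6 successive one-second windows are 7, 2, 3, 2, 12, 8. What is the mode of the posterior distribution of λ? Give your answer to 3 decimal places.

λ̂_MAP = 4.222

Σxᵢ = 7+2+3+2+12+8 = 34, with n = 6.
Posterior ∝ λ^4e^(−3λ) · λ^34e^(−6λ) = λ^38e^(−9λ), i.e. Gamma(shape=39, rate=9).
The mode of a Gamma(a, b) with a ≥ 1 (shape–rate) is (a−1)/b = 38/9 ≈ 4.222.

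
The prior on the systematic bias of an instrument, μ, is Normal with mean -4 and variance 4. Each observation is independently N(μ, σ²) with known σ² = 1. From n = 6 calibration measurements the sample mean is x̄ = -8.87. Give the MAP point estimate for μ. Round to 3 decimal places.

μ̂_MAP = -8.675

n = 6, x̄ = -8.87.
For a Normal prior and Normal likelihood with known variance, the posterior is Normal; its mode equals its mean, the precision-weighted average.
Prior precision 1/σ₀² = 1/4 = 0.25; data precision n/σ² = 6/1 = 6.
μ̂ = (0.25·(-4) + 6·(-8.87)) / (0.25 + 6) = (-54.22)/6.25 = -8.6752 ≈ -8.675.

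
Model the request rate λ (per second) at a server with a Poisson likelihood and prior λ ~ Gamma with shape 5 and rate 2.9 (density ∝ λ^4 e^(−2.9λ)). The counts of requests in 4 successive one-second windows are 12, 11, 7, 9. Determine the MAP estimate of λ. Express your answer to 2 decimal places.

Σxᵢ = 12+11+7+9 = 39, with n = 4.
Posterior ∝ λ^4e^(−2.9λ) · λ^39e^(−4λ) = λ^43e^(−6.9λ), i.e. Gamma(shape=44, rate=6.9).
The mode of a Gamma(a, b) with a ≥ 1 (shape–rate) is (a−1)/b = 43/6.9 ≈ 6.23.

λ̂_MAP = 6.23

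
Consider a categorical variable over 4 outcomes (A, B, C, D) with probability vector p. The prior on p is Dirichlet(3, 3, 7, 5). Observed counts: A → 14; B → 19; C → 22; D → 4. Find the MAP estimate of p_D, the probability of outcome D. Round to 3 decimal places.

The posterior is Dirichlet(αᵢ + nᵢ) = Dirichlet(17, 22, 29, 9).
For a Dirichlet(a₁,…,a_K) with all aᵢ > 1, the mode has j-th component (aⱼ − 1)/(Σaᵢ − K).
Here Σaᵢ = 77 and K = 4, so p_D = (9 − 1)/(77 − 4) = 8/73 ≈ 0.110.

MAP estimate of p_D = 0.110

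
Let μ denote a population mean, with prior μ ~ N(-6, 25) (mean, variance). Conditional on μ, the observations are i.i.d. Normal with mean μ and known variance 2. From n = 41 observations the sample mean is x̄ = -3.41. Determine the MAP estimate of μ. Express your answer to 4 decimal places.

n = 41, x̄ = -3.41.
For a Normal prior and Normal likelihood with known variance, the posterior is Normal; its mode equals its mean, the precision-weighted average.
Prior precision 1/σ₀² = 1/25 = 0.04; data precision n/σ² = 41/2 = 20.5.
μ̂ = (0.04·(-6) + 20.5·(-3.41)) / (0.04 + 20.5) = (-70.145)/20.54 = -14029/4108 ≈ -3.4150.

μ̂_MAP = -3.4150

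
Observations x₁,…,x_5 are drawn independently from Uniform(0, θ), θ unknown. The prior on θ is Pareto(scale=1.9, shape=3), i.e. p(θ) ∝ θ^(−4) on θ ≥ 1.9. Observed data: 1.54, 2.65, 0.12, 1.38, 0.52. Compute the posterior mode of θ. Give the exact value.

θ̂_MAP = 2.65

The Uniform(0, θ) likelihood is θ^(−n) for θ ≥ max(xᵢ), zero otherwise. Here max(xᵢ) = 2.65.
Posterior ∝ θ^(−4) · θ^(−5) = θ^(−9) on θ ≥ max(1.9, 2.65) = 2.65.
This density is strictly decreasing in θ, so the posterior mode lies at the lower boundary of the support.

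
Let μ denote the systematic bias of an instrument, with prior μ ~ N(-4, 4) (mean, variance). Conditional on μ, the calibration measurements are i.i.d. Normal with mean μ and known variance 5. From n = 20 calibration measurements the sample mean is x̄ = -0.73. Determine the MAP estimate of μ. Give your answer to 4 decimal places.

μ̂_MAP = -0.9224

n = 20, x̄ = -0.73.
For a Normal prior and Normal likelihood with known variance, the posterior is Normal; its mode equals its mean, the precision-weighted average.
Prior precision 1/σ₀² = 1/4 = 0.25; data precision n/σ² = 20/5 = 4.
μ̂ = (0.25·(-4) + 4·(-0.73)) / (0.25 + 4) = (-3.92)/4.25 = -392/425 ≈ -0.9224.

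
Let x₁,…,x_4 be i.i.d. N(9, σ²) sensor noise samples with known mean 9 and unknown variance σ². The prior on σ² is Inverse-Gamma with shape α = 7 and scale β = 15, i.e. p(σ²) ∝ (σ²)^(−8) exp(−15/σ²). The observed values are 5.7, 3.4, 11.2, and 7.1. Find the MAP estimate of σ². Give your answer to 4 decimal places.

Sum of squared deviations about the known mean: SS = (5.7−9)² + (3.4−9)² + (11.2−9)² + (7.1−9)² = 50.7.
The Normal likelihood contributes (σ²)^(−n/2) exp(−SS/(2σ²)), so the posterior is Inverse-Gamma(α + n/2, β + SS/2) = Inverse-Gamma(9, 40.35).
The mode of Inverse-Gamma(a, b) is b/(a+1) = 40.35/10 ≈ 4.0350.

σ̂²_MAP = 4.0350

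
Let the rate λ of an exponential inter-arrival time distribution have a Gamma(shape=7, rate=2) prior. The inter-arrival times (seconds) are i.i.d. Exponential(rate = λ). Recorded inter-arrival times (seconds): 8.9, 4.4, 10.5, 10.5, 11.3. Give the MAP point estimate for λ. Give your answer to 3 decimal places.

The Exponential(rate=λ) likelihood is ∝ λ^n e^(−λΣtᵢ). Here n = 5 and Σtᵢ = 8.9 + 4.4 + 10.5 + 10.5 + 11.3 = 45.6.
Posterior ∝ λ^6e^(−2λ) · λ^5e^(−45.6λ) = λ^11e^(−47.6λ), i.e. Gamma(12, 47.6).
Mode = (a−1)/b = 11/47.6 ≈ 0.231.

λ̂_MAP = 0.231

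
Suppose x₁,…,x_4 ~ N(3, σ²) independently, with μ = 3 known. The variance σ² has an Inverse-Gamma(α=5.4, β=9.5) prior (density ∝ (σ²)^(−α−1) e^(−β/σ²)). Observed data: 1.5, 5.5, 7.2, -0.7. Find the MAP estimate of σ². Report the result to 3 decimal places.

Sum of squared deviations about the known mean: SS = (1.5−3)² + (5.5−3)² + (7.2−3)² + (-0.7−3)² = 39.83.
The Normal likelihood contributes (σ²)^(−n/2) exp(−SS/(2σ²)), so the posterior is Inverse-Gamma(α + n/2, β + SS/2) = Inverse-Gamma(7.4, 29.415).
The mode of Inverse-Gamma(a, b) is b/(a+1) = 29.415/8.4 ≈ 3.502.

σ̂²_MAP = 3.502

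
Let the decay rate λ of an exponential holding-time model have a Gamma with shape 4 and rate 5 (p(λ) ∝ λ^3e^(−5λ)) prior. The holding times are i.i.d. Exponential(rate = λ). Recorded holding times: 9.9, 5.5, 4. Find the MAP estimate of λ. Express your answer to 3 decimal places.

λ̂_MAP = 0.246

The Exponential(rate=λ) likelihood is ∝ λ^n e^(−λΣtᵢ). Here n = 3 and Σtᵢ = 9.9 + 5.5 + 4 = 19.4.
Posterior ∝ λ^3e^(−5λ) · λ^3e^(−19.4λ) = λ^6e^(−24.4λ), i.e. Gamma(7, 24.4).
Mode = (a−1)/b = 6/24.4 ≈ 0.246.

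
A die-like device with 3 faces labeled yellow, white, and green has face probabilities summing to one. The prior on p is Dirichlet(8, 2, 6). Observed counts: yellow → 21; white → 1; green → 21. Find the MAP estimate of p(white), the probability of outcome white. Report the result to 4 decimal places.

MAP estimate of p(white) = 0.0357

The posterior is Dirichlet(αᵢ + nᵢ) = Dirichlet(29, 3, 27).
For a Dirichlet(a₁,…,a_K) with all aᵢ > 1, the mode has j-th component (aⱼ − 1)/(Σaᵢ − K).
Here Σaᵢ = 59 and K = 3, so p(white) = (3 − 1)/(59 − 3) = 2/56 ≈ 0.0357.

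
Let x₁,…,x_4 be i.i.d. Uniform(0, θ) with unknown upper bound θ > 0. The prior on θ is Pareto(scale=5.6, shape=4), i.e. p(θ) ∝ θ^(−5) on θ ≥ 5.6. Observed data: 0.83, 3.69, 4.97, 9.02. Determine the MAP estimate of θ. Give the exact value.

The Uniform(0, θ) likelihood is θ^(−n) for θ ≥ max(xᵢ), zero otherwise. Here max(xᵢ) = 9.02.
Posterior ∝ θ^(−5) · θ^(−4) = θ^(−9) on θ ≥ max(5.6, 9.02) = 9.02.
This density is strictly decreasing in θ, so the posterior mode lies at the lower boundary of the support.

θ̂_MAP = 9.02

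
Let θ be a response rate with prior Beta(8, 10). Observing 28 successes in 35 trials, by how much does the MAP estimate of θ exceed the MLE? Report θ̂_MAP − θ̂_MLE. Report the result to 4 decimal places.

MAP − MLE = -0.1137

Posterior is Beta(36, 17); MAP = (36−1)/(53−2) = 35/51 ≈ 0.68627.
MLE ignores the prior: θ̂_MLE = k/n = 28/35 ≈ 0.80000.
Difference = 35/51 − 28/35 = -29/255 ≈ -0.1137.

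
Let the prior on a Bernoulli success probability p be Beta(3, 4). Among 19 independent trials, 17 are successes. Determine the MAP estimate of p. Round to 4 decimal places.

Prior: Beta(3, 4).
Data: 17 successes in 19 trials. The binomial likelihood contributes p^17(1−p)^2, so the posterior is Beta(3+17, 4+2) = Beta(20, 6).
For Beta(a, b) with a, b > 1 the mode is (a−1)/(a+b−2) = 19/24 ≈ 0.7917.

p̂_MAP = 0.7917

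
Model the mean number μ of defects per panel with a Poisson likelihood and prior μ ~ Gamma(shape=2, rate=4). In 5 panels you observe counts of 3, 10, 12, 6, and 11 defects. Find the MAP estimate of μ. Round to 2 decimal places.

μ̂_MAP = 4.78

Σxᵢ = 3+10+12+6+11 = 42, with n = 5.
Posterior ∝ μe^(−4μ) · μ^42e^(−5μ) = μ^43e^(−9μ), i.e. Gamma(shape=44, rate=9).
The mode of a Gamma(a, b) with a ≥ 1 (shape–rate) is (a−1)/b = 43/9 ≈ 4.78.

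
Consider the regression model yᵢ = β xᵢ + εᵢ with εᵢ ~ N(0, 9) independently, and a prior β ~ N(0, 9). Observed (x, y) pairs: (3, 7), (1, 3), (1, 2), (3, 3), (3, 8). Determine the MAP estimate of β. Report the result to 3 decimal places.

β̂_MAP = 1.967

log p(β | y) = −Σ(yᵢ − βxᵢ)²/(2·9) − β²/(2·9) + const.
Setting the derivative to zero: Σxᵢ(yᵢ − βxᵢ)/9 − β/9 = 0, so β = Σxᵢyᵢ / (Σxᵢ² + σ²/τ²).
Σxᵢyᵢ = 3·7 + 1·3 + 1·2 + 3·3 + 3·8 = 59; Σxᵢ² = 29; σ²/τ² = 1.
β̂_MAP = 59 / (29 + 1) = 59/30 ≈ 1.967.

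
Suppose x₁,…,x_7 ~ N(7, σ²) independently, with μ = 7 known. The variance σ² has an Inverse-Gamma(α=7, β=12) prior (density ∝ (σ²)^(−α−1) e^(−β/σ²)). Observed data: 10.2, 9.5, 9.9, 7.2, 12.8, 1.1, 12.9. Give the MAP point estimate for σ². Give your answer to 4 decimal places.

Sum of squared deviations about the known mean: SS = (10.2−7)² + (9.5−7)² + (9.9−7)² + (7.2−7)² + (12.8−7)² + (1.1−7)² + (12.9−7)² = 128.2.
The Normal likelihood contributes (σ²)^(−n/2) exp(−SS/(2σ²)), so the posterior is Inverse-Gamma(α + n/2, β + SS/2) = Inverse-Gamma(10.5, 76.1).
The mode of Inverse-Gamma(a, b) is b/(a+1) = 76.1/11.5 ≈ 6.6174.

σ̂²_MAP = 6.6174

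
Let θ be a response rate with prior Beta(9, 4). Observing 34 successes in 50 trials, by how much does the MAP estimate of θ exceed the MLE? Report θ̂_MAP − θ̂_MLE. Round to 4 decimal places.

Posterior is Beta(43, 20); MAP = (43−1)/(63−2) = 42/61 ≈ 0.68852.
MLE ignores the prior: θ̂_MLE = k/n = 34/50 ≈ 0.68000.
Difference = 42/61 − 34/50 = 13/1525 ≈ 0.0085.

MAP − MLE = 0.0085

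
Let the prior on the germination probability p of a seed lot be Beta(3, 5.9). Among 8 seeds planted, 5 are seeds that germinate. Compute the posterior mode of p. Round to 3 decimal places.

p̂_MAP = 0.470

Prior: Beta(3, 5.9).
Data: 5 successes in 8 trials. The binomial likelihood contributes p^5(1−p)^3, so the posterior is Beta(3+5, 5.9+3) = Beta(8, 8.9).
For Beta(a, b) with a, b > 1 the mode is (a−1)/(a+b−2) = 7/14.9 ≈ 0.470.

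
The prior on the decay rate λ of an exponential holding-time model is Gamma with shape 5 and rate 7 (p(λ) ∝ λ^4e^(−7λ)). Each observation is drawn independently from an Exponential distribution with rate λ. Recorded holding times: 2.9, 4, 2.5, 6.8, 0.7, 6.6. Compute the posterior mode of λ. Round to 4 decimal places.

λ̂_MAP = 0.3279

The Exponential(rate=λ) likelihood is ∝ λ^n e^(−λΣtᵢ). Here n = 6 and Σtᵢ = 2.9 + 4 + 2.5 + 6.8 + 0.7 + 6.6 = 23.5.
Posterior ∝ λ^4e^(−7λ) · λ^6e^(−23.5λ) = λ^10e^(−30.5λ), i.e. Gamma(11, 30.5).
Mode = (a−1)/b = 10/30.5 ≈ 0.3279.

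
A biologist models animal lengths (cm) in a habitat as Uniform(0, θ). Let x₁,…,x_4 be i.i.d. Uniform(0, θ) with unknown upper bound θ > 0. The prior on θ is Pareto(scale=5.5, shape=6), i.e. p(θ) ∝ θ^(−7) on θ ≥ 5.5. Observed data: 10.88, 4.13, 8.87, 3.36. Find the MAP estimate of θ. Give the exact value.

θ̂_MAP = 10.88

The Uniform(0, θ) likelihood is θ^(−n) for θ ≥ max(xᵢ), zero otherwise. Here max(xᵢ) = 10.88.
Posterior ∝ θ^(−7) · θ^(−4) = θ^(−11) on θ ≥ max(5.5, 10.88) = 10.88.
This density is strictly decreasing in θ, so the posterior mode lies at the lower boundary of the support.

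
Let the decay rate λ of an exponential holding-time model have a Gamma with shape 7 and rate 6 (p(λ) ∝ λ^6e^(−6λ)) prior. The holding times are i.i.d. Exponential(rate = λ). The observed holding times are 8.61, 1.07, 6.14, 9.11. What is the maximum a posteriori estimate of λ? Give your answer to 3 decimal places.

The Exponential(rate=λ) likelihood is ∝ λ^n e^(−λΣtᵢ). Here n = 4 and Σtᵢ = 8.61 + 1.07 + 6.14 + 9.11 = 24.93.
Posterior ∝ λ^6e^(−6λ) · λ^4e^(−24.93λ) = λ^10e^(−30.93λ), i.e. Gamma(11, 30.93).
Mode = (a−1)/b = 10/30.93 ≈ 0.323.

λ̂_MAP = 0.323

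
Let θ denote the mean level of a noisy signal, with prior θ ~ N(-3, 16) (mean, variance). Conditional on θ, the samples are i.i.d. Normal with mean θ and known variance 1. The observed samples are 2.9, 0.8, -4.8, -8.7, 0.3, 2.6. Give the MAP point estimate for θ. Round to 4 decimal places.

θ̂_MAP = -1.1691

n = 6; x̄ = (2.9 + 0.8 + (-4.8) + (-8.7) + 0.3 + 2.6)/6 = -6.9/6 = -1.15.
For a Normal prior and Normal likelihood with known variance, the posterior is Normal; its mode equals its mean, the precision-weighted average.
Prior precision 1/σ₀² = 1/16 = 0.0625; data precision n/σ² = 6/1 = 6.
θ̂ = (0.0625·(-3) + 6·(-1.15)) / (0.0625 + 6) = (-7.0875)/6.0625 = -567/485 ≈ -1.1691.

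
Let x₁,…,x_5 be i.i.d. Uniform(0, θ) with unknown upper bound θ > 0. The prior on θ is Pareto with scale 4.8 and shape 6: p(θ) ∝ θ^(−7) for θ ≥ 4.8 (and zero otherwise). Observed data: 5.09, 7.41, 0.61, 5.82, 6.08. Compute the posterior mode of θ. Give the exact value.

The Uniform(0, θ) likelihood is θ^(−n) for θ ≥ max(xᵢ), zero otherwise. Here max(xᵢ) = 7.41.
Posterior ∝ θ^(−7) · θ^(−5) = θ^(−12) on θ ≥ max(4.8, 7.41) = 7.41.
This density is strictly decreasing in θ, so the posterior mode lies at the lower boundary of the support.

θ̂_MAP = 7.41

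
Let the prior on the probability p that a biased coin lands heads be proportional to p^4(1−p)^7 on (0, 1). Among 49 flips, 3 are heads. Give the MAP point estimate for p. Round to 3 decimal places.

The prior density ∝ p^4(1−p)^7 is the kernel of Beta(5, 8).
Data: 3 successes in 49 trials. The binomial likelihood contributes p^3(1−p)^46, so the posterior is Beta(5+3, 8+46) = Beta(8, 54).
For Beta(a, b) with a, b > 1 the mode is (a−1)/(a+b−2) = 7/60 ≈ 0.117.

p̂_MAP = 0.117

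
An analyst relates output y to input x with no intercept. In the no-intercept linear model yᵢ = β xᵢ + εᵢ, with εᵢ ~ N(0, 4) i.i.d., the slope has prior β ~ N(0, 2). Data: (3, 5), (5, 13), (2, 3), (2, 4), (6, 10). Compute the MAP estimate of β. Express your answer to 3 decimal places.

β̂_MAP = 1.925

log p(β | y) = −Σ(yᵢ − βxᵢ)²/(2·4) − β²/(2·2) + const.
Setting the derivative to zero: Σxᵢ(yᵢ − βxᵢ)/4 − β/2 = 0, so β = Σxᵢyᵢ / (Σxᵢ² + σ²/τ²).
Σxᵢyᵢ = 3·5 + 5·13 + 2·3 + 2·4 + 6·10 = 154; Σxᵢ² = 78; σ²/τ² = 2.
β̂_MAP = 154 / (78 + 2) = 154/80 ≈ 1.925.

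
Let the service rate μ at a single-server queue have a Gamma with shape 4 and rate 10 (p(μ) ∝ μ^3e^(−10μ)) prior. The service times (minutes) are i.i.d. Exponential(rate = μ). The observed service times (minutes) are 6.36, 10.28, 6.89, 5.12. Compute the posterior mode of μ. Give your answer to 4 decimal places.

μ̂_MAP = 0.1811

The Exponential(rate=μ) likelihood is ∝ μ^n e^(−μΣtᵢ). Here n = 4 and Σtᵢ = 6.36 + 10.28 + 6.89 + 5.12 = 28.65.
Posterior ∝ μ^3e^(−10μ) · μ^4e^(−28.65μ) = μ^7e^(−38.65μ), i.e. Gamma(8, 38.65).
Mode = (a−1)/b = 7/38.65 ≈ 0.1811.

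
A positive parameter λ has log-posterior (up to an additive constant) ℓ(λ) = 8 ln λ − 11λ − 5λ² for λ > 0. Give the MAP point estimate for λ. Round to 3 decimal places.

λ̂_MAP = 0.500

ℓ'(λ) = 8/λ − 11 − 10λ. Setting this to zero and multiplying by λ: 10λ² + 11λ − 8 = 0.
λ = (−11 + √(11² + 4·10·8)) / (2·10) = (−11 + √441) / 20 = (−11 + 21)/20 = 1/2.
ℓ''(λ) = −8/λ² − 10 < 0, confirming a maximum.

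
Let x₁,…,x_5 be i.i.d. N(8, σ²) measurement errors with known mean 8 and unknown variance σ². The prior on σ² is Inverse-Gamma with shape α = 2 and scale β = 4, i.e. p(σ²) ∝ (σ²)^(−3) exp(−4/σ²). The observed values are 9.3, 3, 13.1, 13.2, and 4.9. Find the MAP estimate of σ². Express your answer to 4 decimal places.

σ̂²_MAP = 8.8500

Sum of squared deviations about the known mean: SS = (9.3−8)² + (3−8)² + (13.1−8)² + (13.2−8)² + (4.9−8)² = 89.35.
The Normal likelihood contributes (σ²)^(−n/2) exp(−SS/(2σ²)), so the posterior is Inverse-Gamma(α + n/2, β + SS/2) = Inverse-Gamma(4.5, 48.675).
The mode of Inverse-Gamma(a, b) is b/(a+1) = 48.675/5.5 ≈ 8.8500.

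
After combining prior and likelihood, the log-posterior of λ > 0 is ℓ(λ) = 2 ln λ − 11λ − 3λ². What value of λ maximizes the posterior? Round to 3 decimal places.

λ̂_MAP = 0.167

ℓ'(λ) = 2/λ − 11 − 6λ. Setting this to zero and multiplying by λ: 6λ² + 11λ − 2 = 0.
λ = (−11 + √(11² + 4·6·2)) / (2·6) = (−11 + √169) / 12 = (−11 + 13)/12 = 1/6.
ℓ''(λ) = −2/λ² − 6 < 0, confirming a maximum.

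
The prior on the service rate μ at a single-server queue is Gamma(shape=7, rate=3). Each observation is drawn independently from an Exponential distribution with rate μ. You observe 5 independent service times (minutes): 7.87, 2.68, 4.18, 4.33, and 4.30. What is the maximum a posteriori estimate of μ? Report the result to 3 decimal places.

The Exponential(rate=μ) likelihood is ∝ μ^n e^(−μΣtᵢ). Here n = 5 and Σtᵢ = 7.87 + 2.68 + 4.18 + 4.33 + 4.30 = 23.36.
Posterior ∝ μ^6e^(−3μ) · μ^5e^(−23.36μ) = μ^11e^(−26.36μ), i.e. Gamma(12, 26.36).
Mode = (a−1)/b = 11/26.36 ≈ 0.417.

μ̂_MAP = 0.417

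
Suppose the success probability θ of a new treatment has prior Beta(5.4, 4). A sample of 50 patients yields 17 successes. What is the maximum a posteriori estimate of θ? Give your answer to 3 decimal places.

θ̂_MAP = 0.373

Prior: Beta(5.4, 4).
Data: 17 successes in 50 trials. The binomial likelihood contributes θ^17(1−θ)^33, so the posterior is Beta(5.4+17, 4+33) = Beta(22.4, 37).
For Beta(a, b) with a, b > 1 the mode is (a−1)/(a+b−2) = 21.4/57.4 ≈ 0.373.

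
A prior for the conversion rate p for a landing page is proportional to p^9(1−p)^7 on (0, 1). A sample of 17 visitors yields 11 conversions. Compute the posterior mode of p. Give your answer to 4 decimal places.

p̂_MAP = 0.6061

The prior density ∝ p^9(1−p)^7 is the kernel of Beta(10, 8).
Data: 11 successes in 17 trials. The binomial likelihood contributes p^11(1−p)^6, so the posterior is Beta(10+11, 8+6) = Beta(21, 14).
For Beta(a, b) with a, b > 1 the mode is (a−1)/(a+b−2) = 20/33 ≈ 0.6061.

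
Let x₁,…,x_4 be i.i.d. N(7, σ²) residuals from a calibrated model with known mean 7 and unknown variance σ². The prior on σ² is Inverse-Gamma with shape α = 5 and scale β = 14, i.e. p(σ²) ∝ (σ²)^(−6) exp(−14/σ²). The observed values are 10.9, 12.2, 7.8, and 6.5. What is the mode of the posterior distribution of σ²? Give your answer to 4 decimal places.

σ̂²_MAP = 4.4463

Sum of squared deviations about the known mean: SS = (10.9−7)² + (12.2−7)² + (7.8−7)² + (6.5−7)² = 43.14.
The Normal likelihood contributes (σ²)^(−n/2) exp(−SS/(2σ²)), so the posterior is Inverse-Gamma(α + n/2, β + SS/2) = Inverse-Gamma(7, 35.57).
The mode of Inverse-Gamma(a, b) is b/(a+1) = 35.57/8 ≈ 4.4463.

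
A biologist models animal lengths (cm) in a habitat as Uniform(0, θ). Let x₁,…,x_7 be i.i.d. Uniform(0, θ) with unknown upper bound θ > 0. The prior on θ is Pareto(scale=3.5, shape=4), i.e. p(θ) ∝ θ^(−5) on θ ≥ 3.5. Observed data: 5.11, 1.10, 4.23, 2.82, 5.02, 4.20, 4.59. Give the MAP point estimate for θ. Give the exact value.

The Uniform(0, θ) likelihood is θ^(−n) for θ ≥ max(xᵢ), zero otherwise. Here max(xᵢ) = 5.11.
Posterior ∝ θ^(−5) · θ^(−7) = θ^(−12) on θ ≥ max(3.5, 5.11) = 5.11.
This density is strictly decreasing in θ, so the posterior mode lies at the lower boundary of the support.

θ̂_MAP = 5.11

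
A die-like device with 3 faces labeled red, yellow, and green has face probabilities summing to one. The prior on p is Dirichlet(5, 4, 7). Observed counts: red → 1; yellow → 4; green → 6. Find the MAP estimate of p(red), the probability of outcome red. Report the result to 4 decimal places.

MAP estimate of p(red) = 0.2083

The posterior is Dirichlet(αᵢ + nᵢ) = Dirichlet(6, 8, 13).
For a Dirichlet(a₁,…,a_K) with all aᵢ > 1, the mode has j-th component (aⱼ − 1)/(Σaᵢ − K).
Here Σaᵢ = 27 and K = 3, so p(red) = (6 − 1)/(27 − 3) = 5/24 ≈ 0.2083.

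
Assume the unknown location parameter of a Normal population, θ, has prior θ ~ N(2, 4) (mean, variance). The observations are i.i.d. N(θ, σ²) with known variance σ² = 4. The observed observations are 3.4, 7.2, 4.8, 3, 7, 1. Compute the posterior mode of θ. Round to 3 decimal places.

n = 6; x̄ = (3.4 + 7.2 + 4.8 + 3 + 7 + 1)/6 = 26.4/6 = 4.4.
For a Normal prior and Normal likelihood with known variance, the posterior is Normal; its mode equals its mean, the precision-weighted average.
Prior precision 1/σ₀² = 1/4 = 0.25; data precision n/σ² = 6/4 = 1.5.
θ̂ = (0.25·2 + 1.5·4.4) / (0.25 + 1.5) = 7.1/1.75 = 142/35 ≈ 4.057.

θ̂_MAP = 4.057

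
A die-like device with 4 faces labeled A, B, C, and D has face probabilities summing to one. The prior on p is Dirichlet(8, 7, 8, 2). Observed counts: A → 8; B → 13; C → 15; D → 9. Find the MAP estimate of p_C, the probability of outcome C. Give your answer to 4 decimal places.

MAP estimate of p_C = 0.3333

The posterior is Dirichlet(αᵢ + nᵢ) = Dirichlet(16, 20, 23, 11).
For a Dirichlet(a₁,…,a_K) with all aᵢ > 1, the mode has j-th component (aⱼ − 1)/(Σaᵢ − K).
Here Σaᵢ = 70 and K = 4, so p_C = (23 − 1)/(70 − 4) = 22/66 ≈ 0.3333.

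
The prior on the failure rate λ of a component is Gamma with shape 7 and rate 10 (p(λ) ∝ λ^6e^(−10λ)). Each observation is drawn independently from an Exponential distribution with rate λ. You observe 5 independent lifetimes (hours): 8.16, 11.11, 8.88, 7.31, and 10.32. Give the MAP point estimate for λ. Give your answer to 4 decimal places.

λ̂_MAP = 0.1972

The Exponential(rate=λ) likelihood is ∝ λ^n e^(−λΣtᵢ). Here n = 5 and Σtᵢ = 8.16 + 11.11 + 8.88 + 7.31 + 10.32 = 45.78.
Posterior ∝ λ^6e^(−10λ) · λ^5e^(−45.78λ) = λ^11e^(−55.78λ), i.e. Gamma(12, 55.78).
Mode = (a−1)/b = 11/55.78 ≈ 0.1972.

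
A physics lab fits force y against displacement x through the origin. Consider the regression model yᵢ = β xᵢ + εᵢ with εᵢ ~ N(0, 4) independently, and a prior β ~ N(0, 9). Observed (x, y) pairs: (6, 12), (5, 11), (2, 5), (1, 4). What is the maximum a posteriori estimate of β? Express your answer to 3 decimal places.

β̂_MAP = 2.122

log p(β | y) = −Σ(yᵢ − βxᵢ)²/(2·4) − β²/(2·9) + const.
Setting the derivative to zero: Σxᵢ(yᵢ − βxᵢ)/4 − β/9 = 0, so β = Σxᵢyᵢ / (Σxᵢ² + σ²/τ²).
Σxᵢyᵢ = 6·12 + 5·11 + 2·5 + 1·4 = 141; Σxᵢ² = 66; σ²/τ² = 4/9.
β̂_MAP = 141 / (66 + 4/9) = 141/(598/9) = 1269/598 ≈ 2.122.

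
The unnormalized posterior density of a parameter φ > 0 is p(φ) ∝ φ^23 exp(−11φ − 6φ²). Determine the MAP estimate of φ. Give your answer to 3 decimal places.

φ̂_MAP = 1.000

ℓ'(φ) = 23/φ − 11 − 12φ. Setting this to zero and multiplying by φ: 12φ² + 11φ − 23 = 0.
φ = (−11 + √(11² + 4·12·23)) / (2·12) = (−11 + √1225) / 24 = (−11 + 35)/24 = 1.
ℓ''(φ) = −23/φ² − 12 < 0, confirming a maximum.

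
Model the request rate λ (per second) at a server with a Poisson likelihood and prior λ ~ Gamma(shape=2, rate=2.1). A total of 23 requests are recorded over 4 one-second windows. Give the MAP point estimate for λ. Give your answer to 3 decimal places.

Σxᵢ = 23, n = 4.
Posterior ∝ λe^(−2.1λ) · λ^23e^(−4λ) = λ^24e^(−6.1λ), i.e. Gamma(shape=25, rate=6.1).
The mode of a Gamma(a, b) with a ≥ 1 (shape–rate) is (a−1)/b = 24/6.1 ≈ 3.934.

λ̂_MAP = 3.934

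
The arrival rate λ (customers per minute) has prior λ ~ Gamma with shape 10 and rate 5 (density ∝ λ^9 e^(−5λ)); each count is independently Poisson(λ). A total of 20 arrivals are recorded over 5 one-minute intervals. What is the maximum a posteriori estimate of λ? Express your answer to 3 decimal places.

λ̂_MAP = 2.900

Σxᵢ = 20, n = 5.
Posterior ∝ λ^9e^(−5λ) · λ^20e^(−5λ) = λ^29e^(−10λ), i.e. Gamma(shape=30, rate=10).
The mode of a Gamma(a, b) with a ≥ 1 (shape–rate) is (a−1)/b = 29/10 ≈ 2.900.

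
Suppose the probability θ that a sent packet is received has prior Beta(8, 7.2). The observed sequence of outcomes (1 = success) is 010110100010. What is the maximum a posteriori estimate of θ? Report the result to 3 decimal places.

Prior: Beta(8, 7.2).
Data: 5 successes in 12 trials (from the sequence). The binomial likelihood contributes θ^5(1−θ)^7, so the posterior is Beta(8+5, 7.2+7) = Beta(13, 14.2).
For Beta(a, b) with a, b > 1 the mode is (a−1)/(a+b−2) = 12/25.2 ≈ 0.476.

θ̂_MAP = 0.476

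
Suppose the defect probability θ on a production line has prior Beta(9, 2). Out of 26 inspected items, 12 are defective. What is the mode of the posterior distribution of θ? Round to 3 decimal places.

Prior: Beta(9, 2).
Data: 12 successes in 26 trials. The binomial likelihood contributes θ^12(1−θ)^14, so the posterior is Beta(9+12, 2+14) = Beta(21, 16).
For Beta(a, b) with a, b > 1 the mode is (a−1)/(a+b−2) = 20/35 ≈ 0.571.

θ̂_MAP = 0.571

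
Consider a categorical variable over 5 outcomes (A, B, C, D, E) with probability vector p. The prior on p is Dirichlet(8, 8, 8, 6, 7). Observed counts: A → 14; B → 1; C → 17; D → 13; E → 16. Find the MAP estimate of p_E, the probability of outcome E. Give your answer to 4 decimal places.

The posterior is Dirichlet(αᵢ + nᵢ) = Dirichlet(22, 9, 25, 19, 23).
For a Dirichlet(a₁,…,a_K) with all aᵢ > 1, the mode has j-th component (aⱼ − 1)/(Σaᵢ − K).
Here Σaᵢ = 98 and K = 5, so p_E = (23 − 1)/(98 − 5) = 22/93 ≈ 0.2366.

MAP estimate of p_E = 0.2366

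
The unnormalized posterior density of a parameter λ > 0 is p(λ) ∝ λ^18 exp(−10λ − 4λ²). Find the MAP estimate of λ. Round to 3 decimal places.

ℓ'(λ) = 18/λ − 10 − 8λ. Setting this to zero and multiplying by λ: 8λ² + 10λ − 18 = 0.
λ = (−10 + √(10² + 4·8·18)) / (2·8) = (−10 + √676) / 16 = (−10 + 26)/16 = 1.
ℓ''(λ) = −18/λ² − 8 < 0, confirming a maximum.

λ̂_MAP = 1.000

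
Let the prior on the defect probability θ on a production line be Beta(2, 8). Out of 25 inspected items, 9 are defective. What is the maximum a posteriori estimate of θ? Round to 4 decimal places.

Prior: Beta(2, 8).
Data: 9 successes in 25 trials. The binomial likelihood contributes θ^9(1−θ)^16, so the posterior is Beta(2+9, 8+16) = Beta(11, 24).
For Beta(a, b) with a, b > 1 the mode is (a−1)/(a+b−2) = 10/33 ≈ 0.3030.

θ̂_MAP = 0.3030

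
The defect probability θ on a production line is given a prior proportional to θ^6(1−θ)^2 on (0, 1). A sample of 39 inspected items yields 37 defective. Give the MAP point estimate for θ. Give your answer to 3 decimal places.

The prior density ∝ θ^6(1−θ)^2 is the kernel of Beta(7, 3).
Data: 37 successes in 39 trials. The binomial likelihood contributes θ^37(1−θ)^2, so the posterior is Beta(7+37, 3+2) = Beta(44, 5).
For Beta(a, b) with a, b > 1 the mode is (a−1)/(a+b−2) = 43/47 ≈ 0.915.

θ̂_MAP = 0.915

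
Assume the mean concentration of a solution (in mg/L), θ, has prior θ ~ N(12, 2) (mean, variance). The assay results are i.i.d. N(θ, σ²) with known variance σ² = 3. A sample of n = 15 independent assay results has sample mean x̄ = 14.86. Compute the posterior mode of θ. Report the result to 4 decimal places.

n = 15, x̄ = 14.86.
For a Normal prior and Normal likelihood with known variance, the posterior is Normal; its mode equals its mean, the precision-weighted average.
Prior precision 1/σ₀² = 1/2 = 0.5; data precision n/σ² = 15/3 = 5.
θ̂ = (0.5·12 + 5·14.86) / (0.5 + 5) = 80.3/5.5 = 14.6000.

θ̂_MAP = 14.6000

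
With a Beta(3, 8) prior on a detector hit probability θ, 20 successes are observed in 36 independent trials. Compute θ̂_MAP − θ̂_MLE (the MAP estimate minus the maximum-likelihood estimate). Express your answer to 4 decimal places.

MAP − MLE = -0.0667

Posterior is Beta(23, 24); MAP = (23−1)/(47−2) = 22/45 ≈ 0.48889.
MLE ignores the prior: θ̂_MLE = k/n = 20/36 ≈ 0.55556.
Difference = 22/45 − 20/36 = -1/15 ≈ -0.0667.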